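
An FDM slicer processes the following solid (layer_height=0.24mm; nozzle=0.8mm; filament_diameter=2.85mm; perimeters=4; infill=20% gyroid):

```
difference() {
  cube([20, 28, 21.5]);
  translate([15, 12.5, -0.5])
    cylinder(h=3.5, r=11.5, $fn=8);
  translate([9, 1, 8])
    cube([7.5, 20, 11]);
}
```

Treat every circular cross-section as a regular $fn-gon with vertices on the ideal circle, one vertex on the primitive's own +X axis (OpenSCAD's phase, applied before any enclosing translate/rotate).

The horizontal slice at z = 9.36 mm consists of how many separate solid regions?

At z = 9.36 mm: the 20×28 cube contributes its full rectangle; the cylinder at (15, 12.5) does not reach this height (z outside [-0.5, 3]); the cube at (9, 1) (footprint 7.5×20) is included at this height; After the difference (first − rest): starting from the 20×28 cube, the 7.5×20 cube at (9, 1) lies wholly inside it (removes its full 150.00 mm² and its 55.00 mm outline becomes a hole wall) — 1 connected region with 1 hole. The result has 1 disconnected region.

1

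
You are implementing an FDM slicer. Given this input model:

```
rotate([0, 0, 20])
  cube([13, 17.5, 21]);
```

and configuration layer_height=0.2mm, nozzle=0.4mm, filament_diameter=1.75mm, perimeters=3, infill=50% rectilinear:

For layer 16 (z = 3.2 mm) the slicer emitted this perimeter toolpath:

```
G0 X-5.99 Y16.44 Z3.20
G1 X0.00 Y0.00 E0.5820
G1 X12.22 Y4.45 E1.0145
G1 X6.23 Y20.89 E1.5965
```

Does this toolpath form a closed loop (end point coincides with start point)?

Start point (G0): (-5.99, 16.44). End point (last G1): the path does not return to the start — open.

no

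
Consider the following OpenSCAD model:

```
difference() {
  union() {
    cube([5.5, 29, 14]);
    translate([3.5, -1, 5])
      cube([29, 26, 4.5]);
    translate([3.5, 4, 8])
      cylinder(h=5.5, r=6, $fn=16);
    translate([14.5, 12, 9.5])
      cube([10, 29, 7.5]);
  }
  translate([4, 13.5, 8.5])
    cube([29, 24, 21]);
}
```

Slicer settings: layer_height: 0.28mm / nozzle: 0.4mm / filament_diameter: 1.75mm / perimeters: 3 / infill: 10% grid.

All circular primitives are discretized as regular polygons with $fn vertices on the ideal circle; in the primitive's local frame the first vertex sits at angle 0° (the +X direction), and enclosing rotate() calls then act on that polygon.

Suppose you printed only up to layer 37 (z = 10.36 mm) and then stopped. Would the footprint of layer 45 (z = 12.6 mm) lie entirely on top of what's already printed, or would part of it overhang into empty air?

entirely on top

Compare the two slices. At z = 10.36: the cube (footprint 5.5×29) is included at this height (area 159.50 mm²); the cube at (3.5, -1) is not intersected at this z (z outside [5, 9.5]); the cylinder at (3.5, 4): section is a regular 16-gon, circumradius r=6 (area = (16/2)·6.000²·sin(360°/16) = 110.21 mm²); the 10×29 cube at (14.5, 12) contributes its full rectangle (area 290.00 mm²); Combining (union): the regions partially overlap — summed areas 559.71 mm² minus the doubly-counted overlap 53.04 mm² gives 506.67 mm² — area = 506.67 mm²; the 29×24 cube at (4, 13.5) contributes its full rectangle (area 696.00 mm²); After the difference (first − rest): starting from that combined region (506.67 mm²), the 29×24 cube at (4, 13.5) partially overlaps it — only the 263.25 mm² overlap (of its 696.00 mm²) is removed, clipping the outline — area = 243.42 mm². At z = 12.6: the cube is present — its section is the full 5.5×29 rectangle (area 159.50 mm²); the cube at (3.5, -1) is not intersected at this z (z outside [5, 9.5]); the r=6 cylinder at (3.5, 4) gives a regular 16-gon of circumradius 6 (constant along its height) (area = (16/2)·6.000²·sin(360°/16) = 110.21 mm²); the 10×29 cube at (14.5, 12) contributes its full rectangle (area 290.00 mm²); Combining (union): the regions partially overlap — summed areas 559.71 mm² minus the doubly-counted overlap 53.04 mm² gives 506.67 mm² — area = 506.67 mm²; the cube at (4, 13.5) (footprint 29×24) is included at this height (area 696.00 mm²); Subtracting the remaining from the first: starting from the result so far (506.67 mm²), the 29×24 cube at (4, 13.5) partially overlaps it — only the 263.25 mm² overlap (of its 696.00 mm²) is removed, clipping the outline — area = 243.42 mm². Checking containment: the cross-section at z = 12.6 is a subset of the cross-section at z = 10.36.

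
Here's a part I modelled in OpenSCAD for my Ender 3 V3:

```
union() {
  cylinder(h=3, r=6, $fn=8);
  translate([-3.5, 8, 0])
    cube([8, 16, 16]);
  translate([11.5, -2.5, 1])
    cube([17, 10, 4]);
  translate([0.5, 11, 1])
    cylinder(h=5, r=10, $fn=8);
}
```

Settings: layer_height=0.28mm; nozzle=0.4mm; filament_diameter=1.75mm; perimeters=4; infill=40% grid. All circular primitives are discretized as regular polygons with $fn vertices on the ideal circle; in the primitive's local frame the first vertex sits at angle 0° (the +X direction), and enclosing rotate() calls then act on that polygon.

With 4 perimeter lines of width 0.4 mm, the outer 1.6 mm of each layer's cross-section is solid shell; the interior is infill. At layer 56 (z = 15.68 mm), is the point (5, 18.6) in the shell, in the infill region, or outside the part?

At z = 15.68 mm: the cylinder is absent (z outside [0, 3]); the 8×16 cube at (-3.5, 8) contributes its full rectangle; the cube at (11.5, -2.5) is not intersected at this z (z outside [1, 5]); the cylinder at (0.5, 11) is not intersected at this z (z outside [1, 6]); Merging all regions: only the 8×16 cube at (-3.5, 8) is present, so the union is just that shape — 1 connected region. Overall, the cross-section is a single solid region. The nearest boundary edge runs (4.50, 8.00)→(4.50, 24.00); distance from the point to it = 0.50 mm. The point is not inside any of the regions above, so it lies outside the cross-section (0.50 mm from the nearest boundary).

outside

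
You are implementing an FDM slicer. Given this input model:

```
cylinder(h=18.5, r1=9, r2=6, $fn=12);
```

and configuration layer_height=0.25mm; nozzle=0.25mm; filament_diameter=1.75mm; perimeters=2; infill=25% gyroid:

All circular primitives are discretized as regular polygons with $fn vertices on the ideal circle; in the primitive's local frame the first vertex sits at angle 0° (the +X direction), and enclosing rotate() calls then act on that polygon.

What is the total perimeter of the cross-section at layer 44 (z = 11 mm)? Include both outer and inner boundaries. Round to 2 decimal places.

At z = 11 mm: the cone (r1=9→r2=6) has section circumradius 7.216 here — a regular 12-gon (perimeter = 2·12·7.216·sin(180°/12) = 44.82 mm). Overall, the cross-section is a single solid region. Total boundary length (outer) = 44.82 mm.

44.82 mm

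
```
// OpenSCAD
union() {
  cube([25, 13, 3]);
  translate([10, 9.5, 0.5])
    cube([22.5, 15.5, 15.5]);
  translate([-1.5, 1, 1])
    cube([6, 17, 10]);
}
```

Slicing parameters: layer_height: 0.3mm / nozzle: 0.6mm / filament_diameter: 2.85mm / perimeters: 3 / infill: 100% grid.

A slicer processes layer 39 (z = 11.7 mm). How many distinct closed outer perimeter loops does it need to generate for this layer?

At z = 11.7 mm: the cube does not reach this height (z outside [0, 3]); the 22.5×15.5 cube at (10, 9.5) contributes its full rectangle; the cube at (-1.5, 1) does not reach this height (z outside [1, 11]); Merging all regions: only the 22.5×15.5 cube at (10, 9.5) is present, so the union is just that shape — 1 connected region. The result has 1 disconnected region.

1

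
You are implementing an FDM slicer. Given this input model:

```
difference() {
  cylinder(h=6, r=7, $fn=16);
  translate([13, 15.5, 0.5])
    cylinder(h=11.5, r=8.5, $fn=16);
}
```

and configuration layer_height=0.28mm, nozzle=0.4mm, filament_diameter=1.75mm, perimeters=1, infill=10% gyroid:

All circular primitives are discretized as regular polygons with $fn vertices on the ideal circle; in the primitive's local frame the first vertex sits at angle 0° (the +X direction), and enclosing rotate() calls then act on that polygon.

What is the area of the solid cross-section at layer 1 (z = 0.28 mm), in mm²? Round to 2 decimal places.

At z = 0.28 mm: the r=7 cylinder gives a regular 16-gon of circumradius 7 (constant along its height) (area = (16/2)·7.000²·sin(360°/16) = 150.01 mm²); the cylinder at (13, 15.5) is absent (z outside [0.5, 12]); Subtracting the remaining from the first: none of the subtracted shapes is present at this height, so the r=7 cylinder is unchanged — area = 150.01 mm². Overall, the cross-section is a single solid region. Net area = 150.01 mm².

150.01 mm²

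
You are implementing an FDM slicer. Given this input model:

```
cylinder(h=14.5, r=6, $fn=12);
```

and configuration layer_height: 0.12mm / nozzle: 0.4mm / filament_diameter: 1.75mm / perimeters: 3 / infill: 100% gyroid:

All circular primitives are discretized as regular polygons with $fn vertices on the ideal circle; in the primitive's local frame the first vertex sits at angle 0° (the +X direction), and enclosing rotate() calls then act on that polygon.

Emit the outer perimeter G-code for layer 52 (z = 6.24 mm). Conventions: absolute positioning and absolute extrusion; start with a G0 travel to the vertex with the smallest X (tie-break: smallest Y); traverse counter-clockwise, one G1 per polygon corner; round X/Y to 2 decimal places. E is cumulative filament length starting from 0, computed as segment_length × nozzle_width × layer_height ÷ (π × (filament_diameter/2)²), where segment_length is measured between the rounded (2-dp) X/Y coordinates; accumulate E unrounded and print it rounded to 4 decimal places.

G0 X-6.00 Y0.00 Z6.24
G1 X-5.20 Y-3.00 E0.0620
G1 X-3.00 Y-5.20 E0.1240
G1 X0.00 Y-6.00 E0.1860
G1 X3.00 Y-5.20 E0.2480
G1 X5.20 Y-3.00 E0.3101
G1 X6.00 Y0.00 E0.3720
G1 X5.20 Y3.00 E0.4340
G1 X3.00 Y5.20 E0.4961
G1 X0.00 Y6.00 E0.5580
G1 X-3.00 Y5.20 E0.6200
G1 X-5.20 Y3.00 E0.6821
G1 X-6.00 Y0.00 E0.7440

At z = 6.24 mm: the r=6 cylinder gives a regular 12-gon of circumradius 6 (constant along its height). The outline is a single polygon with 12 vertices. Extrusion per mm of travel: 0.4 × 0.12 / (π × 0.875²) = 0.019956. Accumulating E over each segment gives final E = 0.7440.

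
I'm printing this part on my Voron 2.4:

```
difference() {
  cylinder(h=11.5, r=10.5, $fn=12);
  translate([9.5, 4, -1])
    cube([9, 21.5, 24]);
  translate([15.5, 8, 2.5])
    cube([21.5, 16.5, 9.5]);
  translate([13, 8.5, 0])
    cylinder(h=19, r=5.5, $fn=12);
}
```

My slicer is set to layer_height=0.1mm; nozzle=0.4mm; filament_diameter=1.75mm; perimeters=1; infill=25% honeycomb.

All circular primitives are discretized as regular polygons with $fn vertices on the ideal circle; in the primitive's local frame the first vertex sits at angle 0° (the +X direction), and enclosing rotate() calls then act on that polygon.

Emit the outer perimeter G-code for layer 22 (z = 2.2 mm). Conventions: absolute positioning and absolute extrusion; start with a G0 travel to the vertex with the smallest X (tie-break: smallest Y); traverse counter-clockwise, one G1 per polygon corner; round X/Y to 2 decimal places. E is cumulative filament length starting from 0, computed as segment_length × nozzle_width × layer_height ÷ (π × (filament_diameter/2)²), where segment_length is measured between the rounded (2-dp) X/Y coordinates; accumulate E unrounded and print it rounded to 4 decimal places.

G0 X-10.50 Y0.00 Z2.20
G1 X-9.09 Y-5.25 E0.0904
G1 X-5.25 Y-9.09 E0.1807
G1 X0.00 Y-10.50 E0.2711
G1 X5.25 Y-9.09 E0.3615
G1 X9.09 Y-5.25 E0.4518
G1 X10.50 Y0.00 E0.5422
G1 X9.22 Y4.76 E0.6242
G1 X8.24 Y5.75 E0.6474
G1 X8.11 Y6.24 E0.6558
G1 X5.25 Y9.09 E0.7229
G1 X0.00 Y10.50 E0.8133
G1 X-5.25 Y9.09 E0.9037
G1 X-9.09 Y5.25 E0.9941
G1 X-10.50 Y0.00 E1.0845

At z = 2.2 mm: the cylinder: section is a regular 12-gon, circumradius r=10.5; the cube at (9.5, 4) is present — its section is the full 9×21.5 rectangle; the cube at (15.5, 8) is not intersected at this z (z outside [2.5, 12]); the cylinder at (13, 8.5): section is a regular 12-gon, circumradius r=5.5; Taking the first minus the rest: starting from the r=10.5 cylinder, the 9×21.5 cube at (9.5, 4) misses the remaining region (no effect); the r=5.5 cylinder at (13, 8.5) partially overlaps it — only the 0.35 mm² overlap (of its 90.75 mm²) is removed, clipping the outline — 1 connected region. The outline is a single polygon with 14 vertices. Extrusion per mm of travel: 0.4 × 0.1 / (π × 0.875²) = 0.016630. Accumulating E over each segment gives final E = 1.0845.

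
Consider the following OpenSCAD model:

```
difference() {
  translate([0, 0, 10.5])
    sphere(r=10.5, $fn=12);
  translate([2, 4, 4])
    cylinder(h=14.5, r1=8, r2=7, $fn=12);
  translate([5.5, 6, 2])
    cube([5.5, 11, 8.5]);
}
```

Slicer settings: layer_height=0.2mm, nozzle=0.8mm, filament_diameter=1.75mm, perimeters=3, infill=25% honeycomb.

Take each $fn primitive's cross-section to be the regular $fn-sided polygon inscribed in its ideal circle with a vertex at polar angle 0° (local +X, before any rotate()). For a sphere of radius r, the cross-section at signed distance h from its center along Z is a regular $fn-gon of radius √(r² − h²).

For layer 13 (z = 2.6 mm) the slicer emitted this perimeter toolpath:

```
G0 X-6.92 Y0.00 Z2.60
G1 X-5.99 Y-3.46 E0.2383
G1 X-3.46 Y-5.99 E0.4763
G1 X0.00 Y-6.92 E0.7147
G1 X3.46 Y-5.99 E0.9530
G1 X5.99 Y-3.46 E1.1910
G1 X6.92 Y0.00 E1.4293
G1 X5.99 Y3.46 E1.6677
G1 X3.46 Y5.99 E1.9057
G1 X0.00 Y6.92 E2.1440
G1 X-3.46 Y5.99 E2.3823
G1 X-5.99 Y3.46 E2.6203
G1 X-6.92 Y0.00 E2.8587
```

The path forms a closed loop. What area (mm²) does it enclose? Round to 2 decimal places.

Apply the shoelace formula to the sequence of (X, Y) vertices; enclosed area = 143.59 mm².

143.59 mm²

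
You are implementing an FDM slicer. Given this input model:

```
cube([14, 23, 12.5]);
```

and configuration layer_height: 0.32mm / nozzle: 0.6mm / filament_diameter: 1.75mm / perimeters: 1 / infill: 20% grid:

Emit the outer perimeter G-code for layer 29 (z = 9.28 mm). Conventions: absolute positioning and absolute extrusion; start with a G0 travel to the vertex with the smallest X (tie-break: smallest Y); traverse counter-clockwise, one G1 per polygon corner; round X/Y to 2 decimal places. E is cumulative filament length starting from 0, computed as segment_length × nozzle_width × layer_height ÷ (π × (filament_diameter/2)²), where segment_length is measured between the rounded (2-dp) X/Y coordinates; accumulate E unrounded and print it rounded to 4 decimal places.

At z = 9.28 mm: the cube is present — its section is the full 14×23 rectangle. The outline is a single polygon with 4 vertices. Extrusion per mm of travel: 0.6 × 0.32 / (π × 0.875²) = 0.079824. Accumulating E over each segment gives final E = 5.9070.

G0 X0.00 Y0.00 Z9.28
G1 X14.00 Y0.00 E1.1175
G1 X14.00 Y23.00 E2.9535
G1 X0.00 Y23.00 E4.0710
G1 X0.00 Y0.00 E5.9070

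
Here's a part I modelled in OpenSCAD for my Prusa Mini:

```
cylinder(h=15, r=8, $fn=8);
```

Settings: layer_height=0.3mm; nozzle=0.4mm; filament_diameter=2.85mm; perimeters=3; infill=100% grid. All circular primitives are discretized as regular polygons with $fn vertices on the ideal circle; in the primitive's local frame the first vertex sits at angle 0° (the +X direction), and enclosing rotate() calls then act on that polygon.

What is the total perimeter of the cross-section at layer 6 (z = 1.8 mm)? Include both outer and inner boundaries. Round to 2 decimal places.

48.98 mm

At z = 1.8 mm: the r=8 cylinder contributes a regular 8-gon of circumradius 8 (perimeter = 2·8·8.000·sin(180°/8) = 48.98 mm). Overall, the cross-section is a single solid region. Total boundary length (outer) = 48.98 mm.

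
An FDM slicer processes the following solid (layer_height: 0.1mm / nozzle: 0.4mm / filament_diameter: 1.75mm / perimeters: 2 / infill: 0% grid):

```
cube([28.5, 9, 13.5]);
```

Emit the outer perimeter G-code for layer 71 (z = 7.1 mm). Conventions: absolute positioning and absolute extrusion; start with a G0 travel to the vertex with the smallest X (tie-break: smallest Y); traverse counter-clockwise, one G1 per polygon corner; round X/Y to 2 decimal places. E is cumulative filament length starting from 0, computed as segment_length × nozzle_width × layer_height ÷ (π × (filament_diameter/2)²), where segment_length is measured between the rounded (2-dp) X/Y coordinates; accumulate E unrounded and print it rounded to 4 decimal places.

G0 X0.00 Y0.00 Z7.10
G1 X28.50 Y0.00 E0.4740
G1 X28.50 Y9.00 E0.6236
G1 X0.00 Y9.00 E1.0976
G1 X0.00 Y0.00 E1.2473

At z = 7.1 mm: the 28.5×9 cube contributes its full rectangle. The outline is a single polygon with 4 vertices. Extrusion per mm of travel: 0.4 × 0.1 / (π × 0.875²) = 0.016630. Accumulating E over each segment gives final E = 1.2473.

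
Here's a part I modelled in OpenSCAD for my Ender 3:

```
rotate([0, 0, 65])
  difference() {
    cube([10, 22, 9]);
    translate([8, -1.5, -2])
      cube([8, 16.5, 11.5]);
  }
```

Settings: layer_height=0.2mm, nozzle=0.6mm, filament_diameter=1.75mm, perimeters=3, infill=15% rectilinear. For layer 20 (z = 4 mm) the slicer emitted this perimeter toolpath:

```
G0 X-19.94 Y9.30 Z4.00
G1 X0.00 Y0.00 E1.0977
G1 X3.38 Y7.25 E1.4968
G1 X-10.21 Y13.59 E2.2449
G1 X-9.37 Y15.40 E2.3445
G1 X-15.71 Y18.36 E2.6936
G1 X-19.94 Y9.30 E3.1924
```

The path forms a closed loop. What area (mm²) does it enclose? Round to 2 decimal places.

189.98 mm²

Apply the shoelace formula to the sequence of (X, Y) vertices; enclosed area = 189.98 mm².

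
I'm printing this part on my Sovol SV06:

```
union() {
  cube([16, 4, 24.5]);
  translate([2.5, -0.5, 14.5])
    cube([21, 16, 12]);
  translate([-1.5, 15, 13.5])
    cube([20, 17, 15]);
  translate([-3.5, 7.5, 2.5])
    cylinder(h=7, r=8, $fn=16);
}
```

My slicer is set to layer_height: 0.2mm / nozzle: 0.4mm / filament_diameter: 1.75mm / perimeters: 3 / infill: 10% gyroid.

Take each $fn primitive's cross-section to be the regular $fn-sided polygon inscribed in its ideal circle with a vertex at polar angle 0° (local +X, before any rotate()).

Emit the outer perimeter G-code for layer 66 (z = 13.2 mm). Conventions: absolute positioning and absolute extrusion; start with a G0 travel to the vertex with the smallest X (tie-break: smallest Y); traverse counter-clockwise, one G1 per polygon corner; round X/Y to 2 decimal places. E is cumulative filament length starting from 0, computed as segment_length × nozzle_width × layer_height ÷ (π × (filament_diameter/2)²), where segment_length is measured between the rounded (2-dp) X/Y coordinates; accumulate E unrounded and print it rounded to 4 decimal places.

At z = 13.2 mm: the cube (footprint 16×4) is included at this height; the cube at (2.5, -0.5) is not intersected at this z (z outside [14.5, 26.5]); the cube at (-1.5, 15) does not reach this height (z outside [13.5, 28.5]); the cylinder at (-3.5, 7.5) is absent (z outside [2.5, 9.5]); Combining (union): only the 16×4 cube is present, so the union is just that shape — 1 connected region. The outline is a single polygon with 4 vertices. Extrusion per mm of travel: 0.4 × 0.2 / (π × 0.875²) = 0.033260. Accumulating E over each segment gives final E = 1.3304.

G0 X0.00 Y0.00 Z13.20
G1 X16.00 Y0.00 E0.5322
G1 X16.00 Y4.00 E0.6652
G1 X0.00 Y4.00 E1.1974
G1 X0.00 Y0.00 E1.3304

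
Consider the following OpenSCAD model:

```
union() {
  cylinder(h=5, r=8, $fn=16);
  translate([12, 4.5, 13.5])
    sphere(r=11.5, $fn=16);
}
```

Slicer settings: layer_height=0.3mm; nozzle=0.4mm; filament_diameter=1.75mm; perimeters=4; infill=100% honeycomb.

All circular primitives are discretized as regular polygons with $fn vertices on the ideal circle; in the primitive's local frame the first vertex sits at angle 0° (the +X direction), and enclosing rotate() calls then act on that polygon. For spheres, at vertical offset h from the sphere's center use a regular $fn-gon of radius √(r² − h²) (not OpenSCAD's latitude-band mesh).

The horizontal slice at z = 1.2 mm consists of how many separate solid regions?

1

At z = 1.2 mm: the cylinder: section is a regular 16-gon, circumradius r=8; the sphere at (12, 4.5) is not intersected at this z (|z−center|=12.300 > r=11.5); Combining (union): only the r=8 cylinder is present, so the union is just that shape — 1 connected region. The result has 1 disconnected region.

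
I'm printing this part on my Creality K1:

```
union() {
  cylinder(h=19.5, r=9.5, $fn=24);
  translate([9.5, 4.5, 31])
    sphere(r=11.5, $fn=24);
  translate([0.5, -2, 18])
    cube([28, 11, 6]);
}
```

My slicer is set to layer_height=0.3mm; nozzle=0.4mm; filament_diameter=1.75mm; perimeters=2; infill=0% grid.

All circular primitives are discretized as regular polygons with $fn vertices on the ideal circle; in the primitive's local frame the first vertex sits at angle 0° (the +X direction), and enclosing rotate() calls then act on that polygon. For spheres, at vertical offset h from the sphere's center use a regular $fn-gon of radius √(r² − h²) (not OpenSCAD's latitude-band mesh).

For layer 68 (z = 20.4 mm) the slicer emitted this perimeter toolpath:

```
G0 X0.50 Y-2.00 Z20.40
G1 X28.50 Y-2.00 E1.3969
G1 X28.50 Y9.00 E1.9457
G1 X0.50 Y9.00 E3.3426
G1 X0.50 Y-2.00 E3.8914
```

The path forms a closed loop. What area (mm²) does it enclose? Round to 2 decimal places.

Apply the shoelace formula to the sequence of (X, Y) vertices; enclosed area = 308.00 mm².

308.00 mm²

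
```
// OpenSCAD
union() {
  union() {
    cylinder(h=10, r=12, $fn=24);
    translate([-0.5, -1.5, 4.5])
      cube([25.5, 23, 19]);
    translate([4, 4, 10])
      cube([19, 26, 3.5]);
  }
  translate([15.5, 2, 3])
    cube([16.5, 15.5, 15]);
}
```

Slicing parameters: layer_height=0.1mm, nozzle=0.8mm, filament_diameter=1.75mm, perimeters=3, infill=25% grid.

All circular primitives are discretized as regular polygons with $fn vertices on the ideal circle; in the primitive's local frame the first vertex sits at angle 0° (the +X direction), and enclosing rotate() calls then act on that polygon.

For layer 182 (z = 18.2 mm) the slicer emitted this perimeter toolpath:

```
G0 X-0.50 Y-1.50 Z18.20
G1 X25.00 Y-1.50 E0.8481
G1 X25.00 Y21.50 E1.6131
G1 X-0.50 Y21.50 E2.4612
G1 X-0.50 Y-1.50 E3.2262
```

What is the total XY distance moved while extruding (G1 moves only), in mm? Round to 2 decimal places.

97.00 mm

Sum the Euclidean lengths of each G1 segment: total = 97.00 mm.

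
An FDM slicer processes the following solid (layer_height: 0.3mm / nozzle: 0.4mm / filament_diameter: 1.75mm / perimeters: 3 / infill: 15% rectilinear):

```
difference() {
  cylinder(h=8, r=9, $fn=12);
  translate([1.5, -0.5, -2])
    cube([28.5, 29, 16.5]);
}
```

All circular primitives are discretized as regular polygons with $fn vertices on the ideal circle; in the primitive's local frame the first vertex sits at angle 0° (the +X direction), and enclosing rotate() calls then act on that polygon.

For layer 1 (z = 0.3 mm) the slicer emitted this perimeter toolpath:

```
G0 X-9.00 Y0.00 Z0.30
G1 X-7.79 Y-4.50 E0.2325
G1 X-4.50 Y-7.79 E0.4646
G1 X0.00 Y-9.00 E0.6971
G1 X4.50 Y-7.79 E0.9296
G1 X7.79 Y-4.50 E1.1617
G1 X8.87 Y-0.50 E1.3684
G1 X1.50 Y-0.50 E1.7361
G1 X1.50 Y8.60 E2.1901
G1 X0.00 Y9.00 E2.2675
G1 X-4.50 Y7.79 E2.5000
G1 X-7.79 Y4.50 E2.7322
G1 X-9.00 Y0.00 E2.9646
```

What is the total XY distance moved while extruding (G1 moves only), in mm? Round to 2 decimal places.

59.42 mm

Sum the Euclidean lengths of each G1 segment: total = 59.42 mm.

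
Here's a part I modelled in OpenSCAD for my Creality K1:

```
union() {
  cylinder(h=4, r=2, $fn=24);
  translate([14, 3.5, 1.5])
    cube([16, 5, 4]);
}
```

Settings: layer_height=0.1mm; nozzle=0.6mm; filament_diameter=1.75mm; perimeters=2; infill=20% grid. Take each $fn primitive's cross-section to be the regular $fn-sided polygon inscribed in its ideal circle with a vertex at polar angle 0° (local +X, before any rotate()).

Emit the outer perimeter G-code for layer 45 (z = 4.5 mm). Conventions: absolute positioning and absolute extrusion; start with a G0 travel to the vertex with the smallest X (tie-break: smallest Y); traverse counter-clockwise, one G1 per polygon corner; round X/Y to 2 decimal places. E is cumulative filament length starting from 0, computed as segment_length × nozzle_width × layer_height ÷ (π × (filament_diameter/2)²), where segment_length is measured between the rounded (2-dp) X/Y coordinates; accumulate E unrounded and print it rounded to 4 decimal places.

At z = 4.5 mm: the cylinder is not intersected at this z (z outside [0, 4]); the cube at (14, 3.5) (footprint 16×5) is included at this height; Combining (union): only the 16×5 cube at (14, 3.5) is present, so the union is just that shape — 1 connected region. The outline is a single polygon with 4 vertices. Extrusion per mm of travel: 0.6 × 0.1 / (π × 0.875²) = 0.024945. Accumulating E over each segment gives final E = 1.0477.

G0 X14.00 Y3.50 Z4.50
G1 X30.00 Y3.50 E0.3991
G1 X30.00 Y8.50 E0.5238
G1 X14.00 Y8.50 E0.9230
G1 X14.00 Y3.50 E1.0477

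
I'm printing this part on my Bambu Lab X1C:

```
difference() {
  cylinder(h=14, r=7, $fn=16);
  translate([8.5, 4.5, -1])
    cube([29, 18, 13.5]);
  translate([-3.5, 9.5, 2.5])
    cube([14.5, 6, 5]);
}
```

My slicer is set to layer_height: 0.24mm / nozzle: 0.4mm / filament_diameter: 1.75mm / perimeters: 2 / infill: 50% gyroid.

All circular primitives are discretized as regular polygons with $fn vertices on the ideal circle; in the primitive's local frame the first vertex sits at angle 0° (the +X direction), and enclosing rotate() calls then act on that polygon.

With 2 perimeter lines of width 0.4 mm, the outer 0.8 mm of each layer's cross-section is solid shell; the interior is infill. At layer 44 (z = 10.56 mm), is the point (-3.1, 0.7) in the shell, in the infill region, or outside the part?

infill

At z = 10.56 mm: the r=7 cylinder gives a regular 16-gon of circumradius 7 (constant along its height); the 29×18 cube at (8.5, 4.5) contributes its full rectangle; the cube at (-3.5, 9.5) does not reach this height (z outside [2.5, 7.5]); After the difference (first − rest): starting from the r=7 cylinder, the 29×18 cube at (8.5, 4.5) misses the remaining region (no effect) — 1 connected region. Overall, the cross-section is a single solid region. The nearest boundary edge runs (-7.00, 0.00)→(-6.47, 2.68); distance from the point to it = 3.69 mm. The point is inside the cross-section and 3.69 mm from the nearest boundary — more than the 0.8 mm shell width (2 × 0.4), so it's in the infill interior.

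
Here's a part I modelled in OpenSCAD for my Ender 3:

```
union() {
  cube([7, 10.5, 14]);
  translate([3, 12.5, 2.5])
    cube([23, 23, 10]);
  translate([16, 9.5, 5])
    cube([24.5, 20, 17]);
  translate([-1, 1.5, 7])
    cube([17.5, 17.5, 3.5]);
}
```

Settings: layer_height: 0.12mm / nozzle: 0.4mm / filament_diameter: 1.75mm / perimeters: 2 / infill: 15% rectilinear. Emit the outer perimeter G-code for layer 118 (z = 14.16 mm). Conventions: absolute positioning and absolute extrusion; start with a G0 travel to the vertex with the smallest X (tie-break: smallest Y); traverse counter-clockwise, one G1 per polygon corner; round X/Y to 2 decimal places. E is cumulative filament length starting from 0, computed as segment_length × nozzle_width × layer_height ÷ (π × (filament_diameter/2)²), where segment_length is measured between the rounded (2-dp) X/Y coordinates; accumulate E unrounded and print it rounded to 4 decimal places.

G0 X16.00 Y9.50 Z14.16
G1 X40.50 Y9.50 E0.4889
G1 X40.50 Y29.50 E0.8880
G1 X16.00 Y29.50 E1.3770
G1 X16.00 Y9.50 E1.7761

At z = 14.16 mm: the cube is absent (z outside [0, 14]); the cube at (3, 12.5) does not reach this height (z outside [2.5, 12.5]); the cube at (16, 9.5) (footprint 24.5×20) is included at this height; the cube at (-1, 1.5) does not reach this height (z outside [7, 10.5]); Taking the union: only the 24.5×20 cube at (16, 9.5) is present, so the union is just that shape — 1 connected region. The outline is a single polygon with 4 vertices. Extrusion per mm of travel: 0.4 × 0.12 / (π × 0.875²) = 0.019956. Accumulating E over each segment gives final E = 1.7761.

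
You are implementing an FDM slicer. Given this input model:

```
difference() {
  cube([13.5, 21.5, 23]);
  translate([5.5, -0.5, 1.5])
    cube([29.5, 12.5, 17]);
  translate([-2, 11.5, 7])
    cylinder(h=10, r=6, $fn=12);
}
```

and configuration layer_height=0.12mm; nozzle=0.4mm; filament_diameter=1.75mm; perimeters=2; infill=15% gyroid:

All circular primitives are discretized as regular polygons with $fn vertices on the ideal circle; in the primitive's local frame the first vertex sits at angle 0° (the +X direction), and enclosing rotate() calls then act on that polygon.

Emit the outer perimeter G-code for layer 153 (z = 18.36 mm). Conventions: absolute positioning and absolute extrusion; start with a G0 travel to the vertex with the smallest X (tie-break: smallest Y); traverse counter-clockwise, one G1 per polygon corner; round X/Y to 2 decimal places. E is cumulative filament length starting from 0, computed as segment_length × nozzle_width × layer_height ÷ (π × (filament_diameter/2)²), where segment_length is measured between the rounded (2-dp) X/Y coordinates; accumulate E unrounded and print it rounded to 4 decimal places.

At z = 18.36 mm: the cube is present — its section is the full 13.5×21.5 rectangle; the cube at (5.5, -0.5) (footprint 29.5×12.5) is included at this height; the cylinder at (-2, 11.5) is absent (z outside [7, 17]); After the difference (first − rest): starting from the 13.5×21.5 cube, the 29.5×12.5 cube at (5.5, -0.5) partially overlaps it — only the 96.00 mm² overlap (of its 368.75 mm²) is removed, clipping the outline — 1 connected region. The outline is a single polygon with 6 vertices. Extrusion per mm of travel: 0.4 × 0.12 / (π × 0.875²) = 0.019956. Accumulating E over each segment gives final E = 1.3969.

G0 X0.00 Y0.00 Z18.36
G1 X5.50 Y0.00 E0.1098
G1 X5.50 Y12.00 E0.3492
G1 X13.50 Y12.00 E0.5089
G1 X13.50 Y21.50 E0.6985
G1 X0.00 Y21.50 E0.9679
G1 X0.00 Y0.00 E1.3969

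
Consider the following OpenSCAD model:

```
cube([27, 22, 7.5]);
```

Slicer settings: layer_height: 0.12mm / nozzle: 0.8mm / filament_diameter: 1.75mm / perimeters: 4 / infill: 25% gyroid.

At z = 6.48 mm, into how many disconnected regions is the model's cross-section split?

At z = 6.48 mm: the 27×22 cube contributes its full rectangle. The result has 1 disconnected region.

1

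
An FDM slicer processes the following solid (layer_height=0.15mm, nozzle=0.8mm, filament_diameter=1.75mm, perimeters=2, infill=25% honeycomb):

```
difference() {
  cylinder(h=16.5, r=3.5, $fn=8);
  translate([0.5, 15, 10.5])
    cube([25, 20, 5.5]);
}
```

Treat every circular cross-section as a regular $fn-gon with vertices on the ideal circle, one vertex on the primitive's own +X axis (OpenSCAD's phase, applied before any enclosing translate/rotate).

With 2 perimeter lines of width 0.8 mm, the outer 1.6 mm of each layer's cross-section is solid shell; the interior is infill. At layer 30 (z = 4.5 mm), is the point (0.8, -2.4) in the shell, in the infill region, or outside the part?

shell

At z = 4.5 mm: the r=3.5 cylinder contributes a regular 8-gon of circumradius 3.5; the cube at (0.5, 15) does not reach this height (z outside [10.5, 16]); After the difference (first − rest): none of the subtracted shapes is present at this height, so the r=3.5 cylinder is unchanged — 1 connected region. Overall, the cross-section is a single solid region. The nearest boundary edge runs (-0.00, -3.50)→(2.47, -2.47); distance from the point to it = 0.71 mm. The point is inside the cross-section, 0.71 mm from the nearest boundary — within the 1.6 mm shell band (2 × 0.8).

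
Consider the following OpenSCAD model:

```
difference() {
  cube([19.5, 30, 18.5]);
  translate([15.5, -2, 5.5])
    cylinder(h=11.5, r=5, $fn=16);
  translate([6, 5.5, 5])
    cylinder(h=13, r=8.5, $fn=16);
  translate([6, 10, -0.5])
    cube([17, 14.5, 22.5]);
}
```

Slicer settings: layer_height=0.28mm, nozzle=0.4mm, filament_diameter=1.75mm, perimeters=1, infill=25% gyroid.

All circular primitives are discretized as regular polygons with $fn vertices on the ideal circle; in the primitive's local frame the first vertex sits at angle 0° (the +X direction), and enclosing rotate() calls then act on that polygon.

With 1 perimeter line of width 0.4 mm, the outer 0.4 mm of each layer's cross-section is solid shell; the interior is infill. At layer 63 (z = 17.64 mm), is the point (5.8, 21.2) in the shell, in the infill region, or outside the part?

shell

At z = 17.64 mm: the 19.5×30 cube contributes its full rectangle; the cylinder at (15.5, -2) is absent (z outside [5.5, 17]); the cylinder at (6, 5.5): section is a regular 16-gon, circumradius r=8.5; the cube at (6, 10) is present — its section is the full 17×14.5 rectangle; After the difference (first − rest): starting from the 19.5×30 cube, the r=8.5 cylinder at (6, 5.5) partially overlaps it — only the 176.50 mm² overlap (of its 221.19 mm²) is removed, clipping the outline; the 17×14.5 cube at (6, 10) partially overlaps it — only the 176.32 mm² overlap (of its 246.50 mm²) is removed, clipping the outline — 2 connected regions. Overall, the cross-section has 2 separate islands. The nearest boundary edge runs (6.00, 24.50)→(6.00, 14.00); distance from the point to it = 0.20 mm. (Shell/infill is judged within the island containing the point — the largest one.) The point is inside the cross-section, 0.20 mm from the nearest boundary — within the 0.4 mm shell band (1 × 0.4).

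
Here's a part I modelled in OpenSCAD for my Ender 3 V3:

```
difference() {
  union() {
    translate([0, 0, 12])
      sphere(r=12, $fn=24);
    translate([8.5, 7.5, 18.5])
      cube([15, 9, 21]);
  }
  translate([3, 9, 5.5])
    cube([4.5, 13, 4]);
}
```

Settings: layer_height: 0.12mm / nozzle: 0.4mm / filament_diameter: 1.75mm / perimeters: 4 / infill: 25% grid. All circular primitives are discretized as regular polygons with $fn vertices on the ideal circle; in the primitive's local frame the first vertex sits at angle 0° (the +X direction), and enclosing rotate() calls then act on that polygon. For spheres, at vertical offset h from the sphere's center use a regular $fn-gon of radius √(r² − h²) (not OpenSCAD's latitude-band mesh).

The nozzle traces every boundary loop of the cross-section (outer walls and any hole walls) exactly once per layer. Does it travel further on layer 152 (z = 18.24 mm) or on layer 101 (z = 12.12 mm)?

layer 101 (z = 12.12 mm)

Layer 152 (z = 18.24): the sphere: section is a regular 24-gon, circumradius = √(r²−h²) = √(12²−6.24²) = 10.250 (perimeter = 2·24·10.250·sin(180°/24) = 64.22 mm); the cube at (8.5, 7.5) does not reach this height (z outside [18.5, 39.5]); Merging all regions: only the r=12 sphere is present, so the union is just that shape — boundary = 64.22 mm; the cube at (3, 9) is absent (z outside [5.5, 9.5]); Subtracting the remaining from the first: none of the subtracted shapes is present at this height, so that combined region is unchanged — boundary = 64.22 mm. So its perimeter = 64.22 mm. Layer 101 (z = 12.12): the r=12 sphere slices to a regular 24-gon of circumradius 11.999 (√(r²−h²) with h=0.12 from center) (perimeter = 2·24·11.999·sin(180°/24) = 75.18 mm); the cube at (8.5, 7.5) is absent (z outside [18.5, 39.5]); Taking the union: only the r=12 sphere is present, so the union is just that shape — boundary = 75.18 mm; the cube at (3, 9) is not intersected at this z (z outside [5.5, 9.5]); After the difference (first − rest): none of the subtracted shapes is present at this height, so the result so far is unchanged — boundary = 75.18 mm. So its perimeter = 75.18 mm. Layer 101 is larger (75.18 vs 64.22 mm).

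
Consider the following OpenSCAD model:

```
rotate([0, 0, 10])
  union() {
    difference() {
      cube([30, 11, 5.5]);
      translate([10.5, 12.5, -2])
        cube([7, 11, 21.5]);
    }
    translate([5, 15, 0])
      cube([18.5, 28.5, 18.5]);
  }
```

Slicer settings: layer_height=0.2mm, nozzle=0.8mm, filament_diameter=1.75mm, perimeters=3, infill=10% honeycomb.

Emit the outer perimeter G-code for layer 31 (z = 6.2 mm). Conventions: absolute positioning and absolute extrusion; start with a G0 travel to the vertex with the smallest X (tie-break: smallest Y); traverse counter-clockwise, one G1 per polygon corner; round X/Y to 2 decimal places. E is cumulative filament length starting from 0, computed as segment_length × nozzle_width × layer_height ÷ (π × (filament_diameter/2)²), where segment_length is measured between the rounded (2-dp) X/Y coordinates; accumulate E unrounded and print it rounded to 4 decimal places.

At z = 6.2 mm: the cube is not intersected at this z (z outside [0, 5.5]); the cube at (10.5, 12.5) is present — its section is the full 7×11 rectangle; Subtracting the remaining from the first: the first operand is absent here, so nothing remains; the cube at (5, 15) (footprint 18.5×28.5) is included at this height; Merging all regions: only the 18.5×28.5 cube at (5, 15) is present, so the union is just that shape — 1 connected region; (whole slice rotated 10° about Z — lengths, areas and connectivity unchanged). The outline is a single polygon with 4 vertices. Extrusion per mm of travel: 0.8 × 0.2 / (π × 0.875²) = 0.066520. Accumulating E over each segment gives final E = 6.2534.

G0 X-2.63 Y43.71 Z6.20
G1 X2.32 Y15.64 E1.8960
G1 X20.54 Y18.85 E3.1267
G1 X15.59 Y46.92 E5.0227
G1 X-2.63 Y43.71 E6.2534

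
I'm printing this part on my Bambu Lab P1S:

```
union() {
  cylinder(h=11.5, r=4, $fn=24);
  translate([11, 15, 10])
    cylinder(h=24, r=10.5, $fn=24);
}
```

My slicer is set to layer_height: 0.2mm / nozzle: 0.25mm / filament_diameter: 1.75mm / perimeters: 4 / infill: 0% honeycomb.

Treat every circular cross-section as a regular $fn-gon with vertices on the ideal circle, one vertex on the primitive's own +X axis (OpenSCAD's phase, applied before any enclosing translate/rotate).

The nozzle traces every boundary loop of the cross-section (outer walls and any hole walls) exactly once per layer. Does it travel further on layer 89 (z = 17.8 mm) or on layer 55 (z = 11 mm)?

Layer 89 (z = 17.8): the cylinder is not intersected at this z (z outside [0, 11.5]); the cylinder at (11, 15): section is a regular 24-gon, circumradius r=10.5 (perimeter = 2·24·10.500·sin(180°/24) = 65.79 mm); Taking the union: only the r=10.5 cylinder at (11, 15) is present, so the union is just that shape — boundary = 65.79 mm. So its perimeter = 65.79 mm. Layer 55 (z = 11): the r=4 cylinder gives a regular 24-gon of circumradius 4 (constant along its height) (perimeter = 2·24·4.000·sin(180°/24) = 25.06 mm); the r=10.5 cylinder at (11, 15) gives a regular 24-gon of circumradius 10.5 (constant along its height) (perimeter = 2·24·10.500·sin(180°/24) = 65.79 mm); Merging all regions: the 2 present regions are separate (no shared area or edge), so areas and boundary lengths simply add and each stays a separate island — boundary = 90.85 mm. So its perimeter = 90.85 mm. Layer 55 is larger (90.85 vs 65.79 mm).

layer 55 (z = 11 mm)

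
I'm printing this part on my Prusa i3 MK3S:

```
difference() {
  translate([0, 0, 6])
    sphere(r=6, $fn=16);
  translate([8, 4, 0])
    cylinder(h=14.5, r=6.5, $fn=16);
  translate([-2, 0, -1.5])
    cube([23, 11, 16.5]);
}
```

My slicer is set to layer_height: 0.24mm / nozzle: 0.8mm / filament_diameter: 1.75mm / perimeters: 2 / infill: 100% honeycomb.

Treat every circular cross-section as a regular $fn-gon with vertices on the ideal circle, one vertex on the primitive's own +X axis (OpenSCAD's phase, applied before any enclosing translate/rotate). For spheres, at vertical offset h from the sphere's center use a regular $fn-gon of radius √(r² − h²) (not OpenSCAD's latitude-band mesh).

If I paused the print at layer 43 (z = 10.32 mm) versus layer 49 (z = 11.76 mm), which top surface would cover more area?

layer 43 (z = 10.32 mm)

Layer 43 (z = 10.32): the r=6 sphere slices to a regular 16-gon of circumradius 4.164 (√(r²−h²) with h=4.32 from center) (area = (16/2)·4.164²·sin(360°/16) = 53.08 mm²); the r=6.5 cylinder at (8, 4) gives a regular 16-gon of circumradius 6.5 (constant along its height) (area = (16/2)·6.500²·sin(360°/16) = 129.35 mm²); the 23×11 cube at (-2, 0) contributes its full rectangle (area 253.00 mm²); Taking the first minus the rest: starting from the r=6 sphere (53.08 mm²), the r=6.5 cylinder at (8, 4) partially overlaps it — only the 5.78 mm² overlap (of its 129.35 mm²) is removed, clipping the outline; the 23×11 cube at (-2, 0) partially overlaps it — only the 16.04 mm² overlap (of its 253.00 mm²) is removed, clipping the outline — area = 31.26 mm². So its area = 31.26 mm². Layer 49 (z = 11.76): the r=6 sphere contributes a regular 16-gon of circumradius √(6²−5.76²) = 1.680 (area = (16/2)·1.680²·sin(360°/16) = 8.64 mm²); the cylinder at (8, 4): section is a regular 16-gon, circumradius r=6.5 (area = (16/2)·6.500²·sin(360°/16) = 129.35 mm²); the cube at (-2, 0) (footprint 23×11) is included at this height (area 253.00 mm²); Subtracting the remaining from the first: starting from the r=6 sphere (8.64 mm²), the r=6.5 cylinder at (8, 4) misses the remaining region (no effect); the 23×11 cube at (-2, 0) partially overlaps it — only the 4.32 mm² overlap (of its 253.00 mm²) is removed, clipping the outline — area = 4.32 mm². So its area = 4.32 mm². Layer 43 is larger (31.26 vs 4.32 mm²).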